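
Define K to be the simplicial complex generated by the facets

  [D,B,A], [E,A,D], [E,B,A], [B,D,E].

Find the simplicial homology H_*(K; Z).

H_0 ≅ Z,  H_1 = 0,  H_2 ≅ Z.

We work with the vertex ordering A < B < D < E. The simplices of K, each written with vertices in increasing order, are:

  0-simplices (4): A, B, D, E
  1-simplices (6): AB, AD, AE, BD, BE, DE
  2-simplices (4): ABD, ABE, ADE, BDE

Hence C_0 ≅ Z^4, C_1 ≅ Z^6, C_2 ≅ Z^4.

∂_1: C_1 → C_0 is given by ∂[p,q] = [q] − [p]. For instance
  ∂BD = D − B.
As a 4×6 matrix over Z this has rank 3, with invariant factors (1,1,1).

The boundary map ∂_2: C_2 → C_1 maps a triangle to the signed sum of its edges. For instance
  ∂ADE = DE − AE + AD,
  ∂BDE = DE − BE + BD.
This gives a 6×4 integer matrix of rank 3; reducing to Smith normal form yields diagonal entries (1,1,1).

From H_k ≅ ker(∂_k) / im(∂_{k+1}) we obtain:

  H_0: rank C_0 − rank ∂_1 = 4 − 3 = 1, and the invariant factors of ∂_1 are all 1, so H_0 = Z.
  H_1: rank ker ∂_1 − rank ∂_2 = (6 − 3) − 3 = 0, and the invariant factors of ∂_2 are all 1, so H_1 = 0.
  H_2: rank ker ∂_2 − rank ∂_3 = (4 − 3) − 0 = 1, and there is no ∂_3, so H_2 = Z.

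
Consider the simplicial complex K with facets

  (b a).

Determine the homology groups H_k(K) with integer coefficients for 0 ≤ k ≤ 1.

We work with the vertex ordering a < b. The simplices of K, each written with vertices in increasing order, are:

  0-simplices (2): a, b
  1-simplices (1): ab

so the chain groups are C_0 ≅ Z^2, C_1 ≅ Z^1.

The boundary map ∂_1: C_1 → C_0 is given by ∂[p,q] = [q] − [p]. For instance
  ∂ab = b − a.
This gives a 2×1 integer matrix of rank 1; reducing to Smith normal form yields diagonal entries (1).

From H_k ≅ ker(∂_k) / im(∂_{k+1}) we obtain:

  H_0: rank C_0 − rank ∂_1 = 2 − 1 = 1, and the invariant factors of ∂_1 are all 1, so H_0 ≅ Z.
  H_1: rank ker ∂_1 − rank ∂_2 = (1 − 1) − 0 = 0, and there is no ∂_2, so H_1 ≅ 0.

As a check, the Euler characteristic is 2 − 1 = 1, which agrees with 1 − 0 = 1.

H_0 = Z,  H_1 = 0.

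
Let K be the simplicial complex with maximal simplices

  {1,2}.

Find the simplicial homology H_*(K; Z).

H_0 ≅ Z,  H_1 = 0.

Take the total order 1 < 2 on the vertex set. Then K (dimension 1) consists of the simplices:

  0-simplices (2): [1], [2]
  1-simplices (1): [1,2]

giving chain groups C_0 ≅ Z^2, C_1 ≅ Z^1.

∂_1: C_1 → C_0 maps an edge to its endpoints' difference, ∂[p,q] = q − p. For instance
  ∂[1,2] = [2] − [1].
This gives a 2×1 integer matrix of rank 1; reducing to Smith normal form yields diagonal entries (1).

Reading off H_k = ker ∂_k / im ∂_{k+1}:

  H_0: rank C_0 − rank ∂_1 = 2 − 1 = 1, and the invariant factors of ∂_1 are all 1, so H_0 = Z.
  H_1: rank ker ∂_1 − rank ∂_2 = (1 − 1) − 0 = 0, and there is no ∂_2, so H_1 = 0.

(K is a triangulation of the 1-simplex.)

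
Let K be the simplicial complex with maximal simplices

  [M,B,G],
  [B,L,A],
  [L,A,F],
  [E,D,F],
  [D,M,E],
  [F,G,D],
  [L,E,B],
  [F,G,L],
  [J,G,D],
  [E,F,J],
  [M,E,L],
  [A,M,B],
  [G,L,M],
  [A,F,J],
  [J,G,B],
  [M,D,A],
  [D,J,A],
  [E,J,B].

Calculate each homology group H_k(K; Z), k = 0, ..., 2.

H_0 = Z,  H_1 = Z ⊕ Z/2Z,  H_2 = 0.

Order the vertices as A < B < D < E < F < G < J < L < M. Listing each simplex with vertices in this order, K has dimension 2 with simplices:

  0-simplices (9): A, B, D, E, F, G, J, L, M
  1-simplices (27): AB, AD, AF, AJ, AL, AM, BE, BG, BJ, BL, BM, DE, DF, DG, DJ, DM, EF, EJ, EL, EM, FG, FJ, FL, GJ, GL, GM, LM
  2-simplices (18): ABL, ABM, ADJ, ADM, AFJ, AFL, BEJ, BEL, BGJ, BGM, DEF, DEM, DFG, DGJ, EFJ, ELM, FGL, GLM

giving chain groups C_0 ≅ Z^9, C_1 ≅ Z^27, C_2 ≅ Z^18.

The boundary map ∂_1: C_1 → C_0 maps an edge to its endpoints' difference, ∂[p,q] = q − p. For instance
  ∂EJ = J − E.
This gives a 9×27 integer matrix of rank 8; reducing to Smith normal form yields diagonal entries (1,1,1,1,1,1,1,1).

The boundary map ∂_2: C_2 → C_1 maps a triangle to the signed sum of its edges. For instance
  ∂BEJ = EJ − BJ + BE,
  ∂AFL = FL − AL + AF.
This gives a 27×18 integer matrix of rank 18; reducing to Smith normal form yields diagonal entries (1,1,1,1,1,1,1,1,1,1,1,1,1,1,1,1,1,2).

Computing H_k = (kernel of ∂_k) / (image of ∂_{k+1}):

  H_0: rank C_0 − rank ∂_1 = 9 − 8 = 1, and the invariant factors of ∂_1 are all 1, so H_0 ≅ Z.
  H_1: rank ker ∂_1 − rank ∂_2 = (27 − 8) − 18 = 1, and ∂_2 has invariant factor 2 > 1, so H_1 ≅ Z ⊕ Z/2Z.
  H_2: rank ker ∂_2 − rank ∂_3 = (18 − 18) − 0 = 0, and there is no ∂_3, so H_2 ≅ 0.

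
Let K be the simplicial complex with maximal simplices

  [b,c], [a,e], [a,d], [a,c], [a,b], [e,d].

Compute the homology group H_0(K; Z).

H_0 ≅ Z.

We work with the vertex ordering a < b < c < d < e. The simplices of K, each written with vertices in increasing order, are:

  0-simplices (5): a, b, c, d, e
  1-simplices (6): ab, ac, ad, ae, bc, de

so the chain groups are C_0 ≅ Z^5, C_1 ≅ Z^6.

∂_1: C_1 → C_0 is given by ∂[p,q] = [q] − [p].
This gives a 5×6 integer matrix of rank 4; reducing to Smith normal form yields diagonal entries (1,1,1,1).

From H_k ≅ ker(∂_k) / im(∂_{k+1}) we obtain:

  H_0: rank C_0 − rank ∂_1 = 5 − 4 = 1, and the invariant factors of ∂_1 are all 1, so H_0 = Z.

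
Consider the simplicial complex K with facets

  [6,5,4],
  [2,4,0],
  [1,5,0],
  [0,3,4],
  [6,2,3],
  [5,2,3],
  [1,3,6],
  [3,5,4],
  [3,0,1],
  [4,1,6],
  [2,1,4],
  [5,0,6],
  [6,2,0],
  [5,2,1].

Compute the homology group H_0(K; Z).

H_0 ≅ Z.

We work with the vertex ordering 0 < 1 < 2 < 3 < 4 < 5 < 6. The simplices of K, each written with vertices in increasing order, are:

  0-simplices (7): [0], [1], [2], [3], [4], [5], [6]
  1-simplices (21): [0,1], [0,2], [0,3], [0,4], [0,5], [0,6], [1,2], [1,3], [1,4], [1,5], [1,6], [2,3], [2,4], [2,5], [2,6], [3,4], [3,5], [3,6], [4,5], [4,6], [5,6]
  2-simplices (14): [0,1,3], [0,1,5], [0,2,4], [0,2,6], [0,3,4], [0,5,6], [1,2,4], [1,2,5], [1,3,6], [1,4,6], [2,3,5], [2,3,6], [3,4,5], [4,5,6]

so the chain groups are C_0 ≅ Z^7, C_1 ≅ Z^21, C_2 ≅ Z^14.

Boundary ∂_1: C_1 → C_0 sends each edge [p,q] (with p < q) to q − p.
This gives a 7×21 integer matrix of rank 6; reducing to Smith normal form yields diagonal entries (1,1,1,1,1,1).

Boundary ∂_2: C_2 → C_1 acts by ∂[p,q,r] = [q,r] − [p,r] + [p,q]. For instance
  ∂[1,2,4] = [2,4] − [1,4] + [1,2],
  ∂[1,2,5] = [2,5] − [1,5] + [1,2].
This gives a 21×14 integer matrix of rank 13; reducing to Smith normal form yields diagonal entries (1,1,1,1,1,1,1,1,1,1,1,1,1).

Now H_k = ker ∂_k / im ∂_{k+1}, so:

  H_0: rank C_0 − rank ∂_1 = 7 − 6 = 1, and the invariant factors of ∂_1 are all 1, so H_0 ≅ Z.

(K is a triangulation of the torus T^2.)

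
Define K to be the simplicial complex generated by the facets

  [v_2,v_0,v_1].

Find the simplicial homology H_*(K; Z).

We work with the vertex ordering v_0 < v_1 < v_2. The simplices of K, each written with vertices in increasing order, are:

  0-simplices (3): [v_0], [v_1], [v_2]
  1-simplices (3): [v_0,v_1], [v_0,v_2], [v_1,v_2]
  2-simplices (1): [v_0,v_1,v_2]

Hence C_0 ≅ Z^3, C_1 ≅ Z^3, C_2 ≅ Z^1.

∂_1: C_1 → C_0 sends each edge [p,q] (with p < q) to q − p. For instance
  ∂[v_1,v_2] = [v_2] − [v_1].
As a 3×3 matrix over Z this has rank 2, with invariant factors (1,1).

The boundary map ∂_2: C_2 → C_1 acts by ∂[p,q,r] = [q,r] − [p,r] + [p,q]. For instance
  ∂[v_0,v_1,v_2] = [v_1,v_2] − [v_0,v_2] + [v_0,v_1].
As a 3×1 matrix over Z this has rank 1, with invariant factors (1).

Computing H_k = (kernel of ∂_k) / (image of ∂_{k+1}):

  H_0: rank C_0 − rank ∂_1 = 3 − 2 = 1, and the invariant factors of ∂_1 are all 1, so H_0 ≅ Z.
  H_1: rank ker ∂_1 − rank ∂_2 = (3 − 2) − 1 = 0, and the invariant factors of ∂_2 are all 1, so H_1 ≅ 0.
  H_2: rank ker ∂_2 − rank ∂_3 = (1 − 1) − 0 = 0, and there is no ∂_3, so H_2 ≅ 0.

H_0 ≅ Z,  H_1 = 0,  H_2 = 0.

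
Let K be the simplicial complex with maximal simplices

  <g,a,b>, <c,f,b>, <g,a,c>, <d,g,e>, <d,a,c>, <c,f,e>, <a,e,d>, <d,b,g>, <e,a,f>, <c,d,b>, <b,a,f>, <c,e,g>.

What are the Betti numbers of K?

Take the total order a < b < c < d < e < f < g on the vertex set. Then K (dimension 2) consists of the simplices:

  0-simplices (7): a, b, c, d, e, f, g
  1-simplices (18): ab, ac, ad, ae, af, ag, bc, bd, bf, bg, cd, ce, cf, cg, de, dg, ef, eg
  2-simplices (12): abf, abg, acd, acg, ade, aef, bcd, bcf, bdg, cef, ceg, deg

giving chain groups C_0 ≅ Z^7, C_1 ≅ Z^18, C_2 ≅ Z^12.

∂_1: C_1 → C_0 is given by ∂[p,q] = [q] − [p]. For instance
  ∂ac = c − a.
The resulting 7×18 matrix has rank 6, and its Smith normal form has invariant factors (1,1,1,1,1,1).

∂_2: C_2 → C_1 sends each 2-simplex [p,q,r] to [q,r] − [p,r] + [p,q]. For instance
  ∂acg = cg − ag + ac,
  ∂abf = bf − af + ab.
As a 18×12 matrix over Z this has rank 12, with invariant factors (1,1,1,1,1,1,1,1,1,1,1,2).

Now H_k = ker ∂_k / im ∂_{k+1}, so:

  H_0: rank C_0 − rank ∂_1 = 7 − 6 = 1, and the invariant factors of ∂_1 are all 1, so H_0 ≅ Z.
  H_1: rank ker ∂_1 − rank ∂_2 = (18 − 6) − 12 = 0, and ∂_2 has invariant factor 2 > 1, so H_1 ≅ Z/2Z.
  H_2: rank ker ∂_2 − rank ∂_3 = (12 − 12) − 0 = 0, and there is no ∂_3, so H_2 ≅ 0.

As a check, the Euler characteristic is 7 − 18 + 12 = 1, which agrees with 1 − 0 + 0 = 1.

Hence the Betti numbers are b_0 = 1, b_1 = 0, b_2 = 0.

b_0 = 1, b_1 = 0, b_2 = 0.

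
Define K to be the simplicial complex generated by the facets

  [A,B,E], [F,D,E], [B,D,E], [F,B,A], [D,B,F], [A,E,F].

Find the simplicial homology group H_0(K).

Take the total order A < B < D < E < F on the vertex set. Then K (dimension 2) consists of the simplices:

  0-simplices (5): A, B, D, E, F
  1-simplices (9): AB, AE, AF, BD, BE, BF, DE, DF, EF
  2-simplices (6): ABE, ABF, AEF, BDE, BDF, DEF

so the chain groups are C_0 ≅ Z^5, C_1 ≅ Z^9, C_2 ≅ Z^6.

Boundary ∂_1: C_1 → C_0 maps an edge to its endpoints' difference, ∂[p,q] = q − p. For instance
  ∂EF = F − E.
The resulting 5×9 matrix has rank 4, and its Smith normal form has invariant factors (1,1,1,1).

Boundary ∂_2: C_2 → C_1 sends each 2-simplex [p,q,r] to [q,r] − [p,r] + [p,q]. For instance
  ∂ABF = BF − AF + AB,
  ∂DEF = EF − DF + DE.
As a 9×6 matrix over Z this has rank 5, with invariant factors (1,1,1,1,1).

Computing H_k = (kernel of ∂_k) / (image of ∂_{k+1}):

  H_0: rank C_0 − rank ∂_1 = 5 − 4 = 1, and the invariant factors of ∂_1 are all 1, so H_0 ≅ Z.

H_0 = Z.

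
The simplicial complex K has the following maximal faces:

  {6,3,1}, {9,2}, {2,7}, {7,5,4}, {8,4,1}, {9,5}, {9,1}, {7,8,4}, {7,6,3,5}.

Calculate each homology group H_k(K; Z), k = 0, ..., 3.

H_0 ≅ Z,  H_1 ≅ Z^3,  H_2 = 0,  H_3 = 0.

We work with the vertex ordering 1 < 2 < 3 < 4 < 5 < 6 < 7 < 8 < 9. The simplices of K, each written with vertices in increasing order, are:

  0-simplices (9): [1], [2], [3], [4], [5], [6], [7], [8], [9]
  1-simplices (18): [1,3], [1,4], [1,6], [1,8], [1,9], [2,7], [2,9], [3,5], [3,6], [3,7], [4,5], [4,7], [4,8], [5,6], [5,7], [5,9], [6,7], [7,8]
  2-simplices (8): [1,3,6], [1,4,8], [3,5,6], [3,5,7], [3,6,7], [4,5,7], [4,7,8], [5,6,7]
  3-simplices (1): [3,5,6,7]

so the chain groups are C_0 ≅ Z^9, C_1 ≅ Z^18, C_2 ≅ Z^8, C_3 ≅ Z^1.

∂_1: C_1 → C_0 is given by ∂[p,q] = [q] − [p]. For instance
  ∂[3,6] = [6] − [3].
This gives a 9×18 integer matrix of rank 8; reducing to Smith normal form yields diagonal entries (1,1,1,1,1,1,1,1).

∂_2: C_2 → C_1 sends each 2-simplex [p,q,r] to [q,r] − [p,r] + [p,q]. For instance
  ∂[1,4,8] = [4,8] − [1,8] + [1,4],
  ∂[4,5,7] = [5,7] − [4,7] + [4,5].
The resulting 18×8 matrix has rank 7, and its Smith normal form has invariant factors (1,1,1,1,1,1,1).

The boundary map ∂_3: C_3 → C_2 sends each 3-simplex σ to the alternating sum Σ_i (−1)^i (σ with its i-th vertex removed). For instance
  ∂[3,5,6,7] = [5,6,7] − [3,6,7] + [3,5,7] − [3,5,6].
The resulting 8×1 matrix has rank 1, and its Smith normal form has invariant factors (1).

From H_k ≅ ker(∂_k) / im(∂_{k+1}) we obtain:

  H_0: rank C_0 − rank ∂_1 = 9 − 8 = 1, and the invariant factors of ∂_1 are all 1, so H_0 ≅ Z.
  H_1: rank ker ∂_1 − rank ∂_2 = (18 − 8) − 7 = 3, and the invariant factors of ∂_2 are all 1, so H_1 ≅ Z^3.
  H_2: rank ker ∂_2 − rank ∂_3 = (8 − 7) − 1 = 0, and the invariant factors of ∂_3 are all 1, so H_2 ≅ 0.
  H_3: rank ker ∂_3 − rank ∂_4 = (1 − 1) − 0 = 0, and there is no ∂_4, so H_3 ≅ 0.

As a check, the Euler characteristic is 9 − 18 + 8 − 1 = -2, which agrees with 1 − 3 + 0 − 0 = -2.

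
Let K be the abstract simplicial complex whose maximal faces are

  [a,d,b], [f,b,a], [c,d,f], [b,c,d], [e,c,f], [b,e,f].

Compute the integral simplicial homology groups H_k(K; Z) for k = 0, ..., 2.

Fix the vertex order a < b < c < d < e < f and write every simplex with vertices in increasing order. Then dim K = 2 and the simplices of K are:

  0-simplices (6): a, b, c, d, e, f
  1-simplices (12): ab, ad, af, bc, bd, be, bf, cd, ce, cf, df, ef
  2-simplices (6): abd, abf, bcd, bef, cdf, cef

Hence C_0 ≅ Z^6, C_1 ≅ Z^12, C_2 ≅ Z^6.

The boundary map ∂_1: C_1 → C_0 maps an edge to its endpoints' difference, ∂[p,q] = q − p. For instance
  ∂cd = d − c.
The 6×12 boundary matrix has rank 5 and Smith normal form diag(1,1,1,1,1).

The boundary map ∂_2: C_2 → C_1 sends each 2-simplex [p,q,r] to [q,r] − [p,r] + [p,q]. For instance
  ∂bef = ef − bf + be,
  ∂abf = bf − af + ab.
The resulting 12×6 matrix has rank 6, and its Smith normal form has invariant factors (1,1,1,1,1,1).

Now H_k = ker ∂_k / im ∂_{k+1}, so:

  H_0: rank C_0 − rank ∂_1 = 6 − 5 = 1, and the invariant factors of ∂_1 are all 1, so H_0 ≅ Z.
  H_1: rank ker ∂_1 − rank ∂_2 = (12 − 5) − 6 = 1, and the invariant factors of ∂_2 are all 1, so H_1 ≅ Z.
  H_2: rank ker ∂_2 − rank ∂_3 = (6 − 6) − 0 = 0, and there is no ∂_3, so H_2 ≅ 0.

(K is a triangulation of the cylinder S^1 x I.)

H_0 = Z,  H_1 = Z,  H_2 = 0.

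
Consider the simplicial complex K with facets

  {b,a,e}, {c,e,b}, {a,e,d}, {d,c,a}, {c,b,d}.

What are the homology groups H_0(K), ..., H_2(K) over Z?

H_0 ≅ Z,  H_1 ≅ Z,  H_2 = 0.

Fix the vertex order a < b < c < d < e and write every simplex with vertices in increasing order. Then dim K = 2 and the simplices of K are:

  0-simplices (5): a, b, c, d, e
  1-simplices (10): ab, ac, ad, ae, bc, bd, be, cd, ce, de
  2-simplices (5): abe, acd, ade, bcd, bce

giving chain groups C_0 ≅ Z^5, C_1 ≅ Z^10, C_2 ≅ Z^5.

∂_1: C_1 → C_0 sends each edge [p,q] (with p < q) to q − p. For instance
  ∂ce = e − c.
This gives a 5×10 integer matrix of rank 4; reducing to Smith normal form yields diagonal entries (1,1,1,1).

∂_2: C_2 → C_1 sends each 2-simplex [p,q,r] to [q,r] − [p,r] + [p,q]. For instance
  ∂ade = de − ae + ad,
  ∂abe = be − ae + ab.
The 10×5 boundary matrix has rank 5 and Smith normal form diag(1,1,1,1,1).

Computing H_k = (kernel of ∂_k) / (image of ∂_{k+1}):

  H_0: rank C_0 − rank ∂_1 = 5 − 4 = 1, and the invariant factors of ∂_1 are all 1, so H_0 ≅ Z.
  H_1: rank ker ∂_1 − rank ∂_2 = (10 − 4) − 5 = 1, and the invariant factors of ∂_2 are all 1, so H_1 ≅ Z.
  H_2: rank ker ∂_2 − rank ∂_3 = (5 − 5) − 0 = 0, and there is no ∂_3, so H_2 ≅ 0.

As a check, the Euler characteristic is 5 − 10 + 5 = 0, which agrees with 1 − 1 + 0 = 0.
(K is a triangulation of the Möbius band.)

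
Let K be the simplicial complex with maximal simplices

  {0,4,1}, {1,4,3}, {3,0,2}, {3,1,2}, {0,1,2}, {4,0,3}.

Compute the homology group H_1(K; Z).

H_1 ≅ 0.

Fix the vertex order 0 < 1 < 2 < 3 < 4 and write every simplex with vertices in increasing order. Then dim K = 2 and the simplices of K are:

  0-simplices (5): [0], [1], [2], [3], [4]
  1-simplices (9): [0,1], [0,2], [0,3], [0,4], [1,2], [1,3], [1,4], [2,3], [3,4]
  2-simplices (6): [0,1,2], [0,1,4], [0,2,3], [0,3,4], [1,2,3], [1,3,4]

so the chain groups are C_0 ≅ Z^5, C_1 ≅ Z^9, C_2 ≅ Z^6.

The boundary map ∂_1: C_1 → C_0 maps an edge to its endpoints' difference, ∂[p,q] = q − p. For instance
  ∂[0,2] = [2] − [0].
The resulting 5×9 matrix has rank 4, and its Smith normal form has invariant factors (1,1,1,1).

∂_2: C_2 → C_1 sends each 2-simplex [p,q,r] to [q,r] − [p,r] + [p,q]. For instance
  ∂[0,2,3] = [2,3] − [0,3] + [0,2],
  ∂[1,2,3] = [2,3] − [1,3] + [1,2].
This gives a 9×6 integer matrix of rank 5; reducing to Smith normal form yields diagonal entries (1,1,1,1,1).

Reading off H_k = ker ∂_k / im ∂_{k+1}:

  H_1: rank ker ∂_1 − rank ∂_2 = (9 − 4) − 5 = 0, and the invariant factors of ∂_2 are all 1, so H_1 ≅ 0.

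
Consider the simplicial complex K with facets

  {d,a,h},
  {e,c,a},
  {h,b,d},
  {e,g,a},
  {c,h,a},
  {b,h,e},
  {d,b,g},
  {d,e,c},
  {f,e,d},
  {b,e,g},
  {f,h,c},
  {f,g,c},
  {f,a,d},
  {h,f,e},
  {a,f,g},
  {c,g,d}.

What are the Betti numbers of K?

K has 8 vertices, 24 edges, 16 triangles.
rank ∂_0 = 0, rank ∂_1 = 7 ⇒ b_0 = 8 − 0 − 7 = 1; all invariant factors of ∂_1 are 1 so no torsion. So H_0 ≅ Z.
rank ∂_1 = 7, rank ∂_2 = 15 ⇒ b_1 = 24 − 7 − 15 = 2; all invariant factors of ∂_2 are 1 so no torsion. So H_1 ≅ Z^2.
rank ∂_2 = 15, rank ∂_3 = 0 ⇒ b_2 = 16 − 15 − 0 = 1. So H_2 ≅ Z.

b_0 = 1, b_1 = 2, b_2 = 1.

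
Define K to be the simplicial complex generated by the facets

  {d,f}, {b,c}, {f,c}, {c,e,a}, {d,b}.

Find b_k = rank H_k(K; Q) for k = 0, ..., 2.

b_0 = 1, b_1 = 1, b_2 = 0.

We work with the vertex ordering a < b < c < d < e < f. The simplices of K, each written with vertices in increasing order, are:

  0-simplices (6): a, b, c, d, e, f
  1-simplices (7): ac, ae, bc, bd, ce, cf, df
  2-simplices (1): ace

so the chain groups are C_0 ≅ Z^6, C_1 ≅ Z^7, C_2 ≅ Z^1.

∂_1: C_1 → C_0 maps an edge to its endpoints' difference, ∂[p,q] = q − p. For instance
  ∂ce = e − c.
This gives a 6×7 integer matrix of rank 5; reducing to Smith normal form yields diagonal entries (1,1,1,1,1).

The boundary map ∂_2: C_2 → C_1 acts by ∂[p,q,r] = [q,r] − [p,r] + [p,q]. For instance
  ∂ace = ce − ae + ac.
The resulting 7×1 matrix has rank 1, and its Smith normal form has invariant factors (1).

From H_k ≅ ker(∂_k) / im(∂_{k+1}) we obtain:

  H_0: rank C_0 − rank ∂_1 = 6 − 5 = 1, and the invariant factors of ∂_1 are all 1, so H_0 = Z.
  H_1: rank ker ∂_1 − rank ∂_2 = (7 − 5) − 1 = 1, and the invariant factors of ∂_2 are all 1, so H_1 = Z.
  H_2: rank ker ∂_2 − rank ∂_3 = (1 − 1) − 0 = 0, and there is no ∂_3, so H_2 = 0.

As a check, the Euler characteristic is 6 − 7 + 1 = 0, which agrees with 1 − 1 + 0 = 0.

Hence the Betti numbers are b_0 = 1, b_1 = 1, b_2 = 0.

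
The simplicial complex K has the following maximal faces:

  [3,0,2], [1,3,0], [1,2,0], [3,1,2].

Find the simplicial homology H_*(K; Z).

H_0 ≅ Z,  H_1 = 0,  H_2 ≅ Z.

We work with the vertex ordering 0 < 1 < 2 < 3. The simplices of K, each written with vertices in increasing order, are:

  0-simplices (4): [0], [1], [2], [3]
  1-simplices (6): [0,1], [0,2], [0,3], [1,2], [1,3], [2,3]
  2-simplices (4): [0,1,2], [0,1,3], [0,2,3], [1,2,3]

so the chain groups are C_0 ≅ Z^4, C_1 ≅ Z^6, C_2 ≅ Z^4.

∂_1: C_1 → C_0 sends each edge [p,q] (with p < q) to q − p. For instance
  ∂[0,1] = [1] − [0].
This gives a 4×6 integer matrix of rank 3; reducing to Smith normal form yields diagonal entries (1,1,1).

Boundary ∂_2: C_2 → C_1 acts by ∂[p,q,r] = [q,r] − [p,r] + [p,q]. For instance
  ∂[0,1,2] = [1,2] − [0,2] + [0,1],
  ∂[0,2,3] = [2,3] − [0,3] + [0,2].
The 6×4 boundary matrix has rank 3 and Smith normal form diag(1,1,1).

Reading off H_k = ker ∂_k / im ∂_{k+1}:

  H_0: rank C_0 − rank ∂_1 = 4 − 3 = 1, and the invariant factors of ∂_1 are all 1, so H_0 = Z.
  H_1: rank ker ∂_1 − rank ∂_2 = (6 − 3) − 3 = 0, and the invariant factors of ∂_2 are all 1, so H_1 = 0.
  H_2: rank ker ∂_2 − rank ∂_3 = (4 − 3) − 0 = 1, and there is no ∂_3, so H_2 = Z.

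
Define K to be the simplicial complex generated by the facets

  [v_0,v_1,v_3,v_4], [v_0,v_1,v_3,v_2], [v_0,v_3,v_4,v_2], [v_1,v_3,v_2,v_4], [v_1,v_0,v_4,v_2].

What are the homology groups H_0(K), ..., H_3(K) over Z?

H_0 = Z,  H_1 = 0,  H_2 = 0,  H_3 = Z.

Order the vertices as v_0 < v_1 < v_2 < v_3 < v_4. Listing each simplex with vertices in this order, K has dimension 3 with simplices:

  0-simplices (5): [v_0], [v_1], [v_2], [v_3], [v_4]
  1-simplices (10): [v_0,v_1], [v_0,v_2], [v_0,v_3], [v_0,v_4], [v_1,v_2], [v_1,v_3], [v_1,v_4], [v_2,v_3], [v_2,v_4], [v_3,v_4]
  2-simplices (10): [v_0,v_1,v_2], [v_0,v_1,v_3], [v_0,v_1,v_4], [v_0,v_2,v_3], [v_0,v_2,v_4], [v_0,v_3,v_4], [v_1,v_2,v_3], [v_1,v_2,v_4], [v_1,v_3,v_4], [v_2,v_3,v_4]
  3-simplices (5): [v_0,v_1,v_2,v_3], [v_0,v_1,v_2,v_4], [v_0,v_1,v_3,v_4], [v_0,v_2,v_3,v_4], [v_1,v_2,v_3,v_4]

so the chain groups are C_0 ≅ Z^5, C_1 ≅ Z^10, C_2 ≅ Z^10, C_3 ≅ Z^5.

∂_1: C_1 → C_0 sends each edge [p,q] (with p < q) to q − p.
The resulting 5×10 matrix has rank 4, and its Smith normal form has invariant factors (1,1,1,1).

Boundary ∂_2: C_2 → C_1 acts by ∂[p,q,r] = [q,r] − [p,r] + [p,q]. For instance
  ∂[v_0,v_1,v_2] = [v_1,v_2] − [v_0,v_2] + [v_0,v_1],
  ∂[v_2,v_3,v_4] = [v_3,v_4] − [v_2,v_4] + [v_2,v_3].
This gives a 10×10 integer matrix of rank 6; reducing to Smith normal form yields diagonal entries (1,1,1,1,1,1).

∂_3: C_3 → C_2 sends each 3-simplex σ to the alternating sum Σ_i (−1)^i (σ with its i-th vertex removed). For instance
  ∂[v_0,v_2,v_3,v_4] = [v_2,v_3,v_4] − [v_0,v_3,v_4] + [v_0,v_2,v_4] − [v_0,v_2,v_3],
  ∂[v_0,v_1,v_2,v_4] = [v_1,v_2,v_4] − [v_0,v_2,v_4] + [v_0,v_1,v_4] − [v_0,v_1,v_2].
As a 10×5 matrix over Z this has rank 4, with invariant factors (1,1,1,1).

Now H_k = ker ∂_k / im ∂_{k+1}, so:

  H_0: rank C_0 − rank ∂_1 = 5 − 4 = 1, and the invariant factors of ∂_1 are all 1, so H_0 ≅ Z.
  H_1: rank ker ∂_1 − rank ∂_2 = (10 − 4) − 6 = 0, and the invariant factors of ∂_2 are all 1, so H_1 ≅ 0.
  H_2: rank ker ∂_2 − rank ∂_3 = (10 − 6) − 4 = 0, and the invariant factors of ∂_3 are all 1, so H_2 ≅ 0.
  H_3: rank ker ∂_3 − rank ∂_4 = (5 − 4) − 0 = 1, and there is no ∂_4, so H_3 ≅ Z.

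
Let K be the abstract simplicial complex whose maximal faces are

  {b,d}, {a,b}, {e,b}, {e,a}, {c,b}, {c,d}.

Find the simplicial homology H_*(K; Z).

H_0 ≅ Z,  H_1 ≅ Z^2.

Take the total order a < b < c < d < e on the vertex set. Then K (dimension 1) consists of the simplices:

  0-simplices (5): a, b, c, d, e
  1-simplices (6): ab, ae, bc, bd, be, cd

Hence C_0 ≅ Z^5, C_1 ≅ Z^6.

The boundary map ∂_1: C_1 → C_0 sends each edge [p,q] (with p < q) to q − p. For instance
  ∂bc = c − b.
As a 5×6 matrix over Z this has rank 4, with invariant factors (1,1,1,1).

Reading off H_k = ker ∂_k / im ∂_{k+1}:

  H_0: rank C_0 − rank ∂_1 = 5 − 4 = 1, and the invariant factors of ∂_1 are all 1, so H_0 ≅ Z.
  H_1: rank ker ∂_1 − rank ∂_2 = (6 − 4) − 0 = 2, and there is no ∂_2, so H_1 ≅ Z^2.

As a check, the Euler characteristic is 5 − 6 = -1, which agrees with 1 − 2 = -1.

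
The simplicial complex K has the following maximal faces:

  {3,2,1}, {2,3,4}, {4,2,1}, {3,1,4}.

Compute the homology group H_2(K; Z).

Fix the vertex order 1 < 2 < 3 < 4 and write every simplex with vertices in increasing order. Then dim K = 2 and the simplices of K are:

  0-simplices (4): [1], [2], [3], [4]
  1-simplices (6): [1,2], [1,3], [1,4], [2,3], [2,4], [3,4]
  2-simplices (4): [1,2,3], [1,2,4], [1,3,4], [2,3,4]

so the chain groups are C_0 ≅ Z^4, C_1 ≅ Z^6, C_2 ≅ Z^4.

Boundary ∂_1: C_1 → C_0 is given by ∂[p,q] = [q] − [p].
As a 4×6 matrix over Z this has rank 3, with invariant factors (1,1,1).

∂_2: C_2 → C_1 acts by ∂[p,q,r] = [q,r] − [p,r] + [p,q]. For instance
  ∂[2,3,4] = [3,4] − [2,4] + [2,3],
  ∂[1,2,3] = [2,3] − [1,3] + [1,2].
This gives a 6×4 integer matrix of rank 3; reducing to Smith normal form yields diagonal entries (1,1,1).

Reading off H_k = ker ∂_k / im ∂_{k+1}:

  H_2: rank ker ∂_2 − rank ∂_3 = (4 − 3) − 0 = 1, and there is no ∂_3, so H_2 ≅ Z.

(K is a triangulation of the 2-sphere S^2.)

H_2 = Z.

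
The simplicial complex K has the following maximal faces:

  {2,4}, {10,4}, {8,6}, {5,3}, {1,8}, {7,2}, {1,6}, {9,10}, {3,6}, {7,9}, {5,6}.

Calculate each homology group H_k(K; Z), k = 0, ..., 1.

Fix the vertex order 1 < 2 < 3 < 4 < 5 < 6 < 7 < 8 < 9 < 10 and write every simplex with vertices in increasing order. Then dim K = 1 and the simplices of K are:

  0-simplices (10): [1], [2], [3], [4], [5], [6], [7], [8], [9], [10]
  1-simplices (11): [1,6], [1,8], [2,4], [2,7], [3,5], [3,6], [4,10], [5,6], [6,8], [7,9], [9,10]

so the chain groups are C_0 ≅ Z^10, C_1 ≅ Z^11.

Boundary ∂_1: C_1 → C_0 is given by ∂[p,q] = [q] − [p]. For instance
  ∂[3,5] = [5] − [3].
The 10×11 boundary matrix has rank 8 and Smith normal form diag(1,1,1,1,1,1,1,1).

Now H_k = ker ∂_k / im ∂_{k+1}, so:

  H_0: rank C_0 − rank ∂_1 = 10 − 8 = 2, and the invariant factors of ∂_1 are all 1, so H_0 = Z^2.
  H_1: rank ker ∂_1 − rank ∂_2 = (11 − 8) − 0 = 3, and there is no ∂_2, so H_1 = Z^3.

H_0 ≅ Z^2,  H_1 ≅ Z^3.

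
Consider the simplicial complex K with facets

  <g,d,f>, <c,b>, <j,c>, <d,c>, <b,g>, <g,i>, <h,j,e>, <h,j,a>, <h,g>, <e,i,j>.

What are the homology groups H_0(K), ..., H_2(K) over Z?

Take the total order a < b < c < d < e < f < g < h < i < j on the vertex set. Then K (dimension 2) consists of the simplices:

  0-simplices (10): a, b, c, d, e, f, g, h, i, j
  1-simplices (16): ah, aj, bc, bg, cd, cj, df, dg, eh, ei, ej, fg, gh, gi, hj, ij
  2-simplices (4): ahj, dfg, ehj, eij

Hence C_0 ≅ Z^10, C_1 ≅ Z^16, C_2 ≅ Z^4.

Boundary ∂_1: C_1 → C_0 maps an edge to its endpoints' difference, ∂[p,q] = q − p.
The resulting 10×16 matrix has rank 9, and its Smith normal form has invariant factors (1,1,1,1,1,1,1,1,1).

∂_2: C_2 → C_1 acts by ∂[p,q,r] = [q,r] − [p,r] + [p,q]. For instance
  ∂ahj = hj − aj + ah,
  ∂eij = ij − ej + ei.
This gives a 16×4 integer matrix of rank 4; reducing to Smith normal form yields diagonal entries (1,1,1,1).

Reading off H_k = ker ∂_k / im ∂_{k+1}:

  H_0: rank C_0 − rank ∂_1 = 10 − 9 = 1, and the invariant factors of ∂_1 are all 1, so H_0 = Z.
  H_1: rank ker ∂_1 − rank ∂_2 = (16 − 9) − 4 = 3, and the invariant factors of ∂_2 are all 1, so H_1 = Z^3.
  H_2: rank ker ∂_2 − rank ∂_3 = (4 − 4) − 0 = 0, and there is no ∂_3, so H_2 = 0.

H_0 ≅ Z,  H_1 ≅ Z^3,  H_2 = 0.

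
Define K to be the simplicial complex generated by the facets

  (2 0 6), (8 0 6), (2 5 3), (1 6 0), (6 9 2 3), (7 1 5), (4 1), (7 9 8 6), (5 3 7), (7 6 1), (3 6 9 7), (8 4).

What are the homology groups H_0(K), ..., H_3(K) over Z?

Take the total order 0 < 1 < 2 < 3 < 4 < 5 < 6 < 7 < 8 < 9 on the vertex set. Then K (dimension 3) consists of the simplices:

  0-simplices (10): [0], [1], [2], [3], [4], [5], [6], [7], [8], [9]
  1-simplices (24): (24 of them)
  2-simplices (17): [0,1,6], [0,2,6], [0,6,8], [1,5,7], [1,6,7], [2,3,5], [2,3,6], [2,3,9], [2,6,9], [3,5,7], [3,6,7], [3,6,9], [3,7,9], [6,7,8], [6,7,9], [6,8,9], [7,8,9]
  3-simplices (3): [2,3,6,9], [3,6,7,9], [6,7,8,9]

giving chain groups C_0 ≅ Z^10, C_1 ≅ Z^24, C_2 ≅ Z^17, C_3 ≅ Z^3.

Boundary ∂_1: C_1 → C_0 is given by ∂[p,q] = [q] − [p]. For instance
  ∂[7,9] = [9] − [7].
As a 10×24 matrix over Z this has rank 9, with invariant factors (1,1,1,1,1,1,1,1,1).

Boundary ∂_2: C_2 → C_1 sends each 2-simplex [p,q,r] to [q,r] − [p,r] + [p,q]. For instance
  ∂[1,5,7] = [5,7] − [1,7] + [1,5],
  ∂[3,5,7] = [5,7] − [3,7] + [3,5].
As a 24×17 matrix over Z this has rank 14, with invariant factors (1,1,1,1,1,1,1,1,1,1,1,1,1,1).

Boundary ∂_3: C_3 → C_2 sends each 3-simplex σ to the alternating sum Σ_i (−1)^i (σ with its i-th vertex removed). For instance
  ∂[3,6,7,9] = [6,7,9] − [3,7,9] + [3,6,9] − [3,6,7],
  ∂[6,7,8,9] = [7,8,9] − [6,8,9] + [6,7,9] − [6,7,8].
The 17×3 boundary matrix has rank 3 and Smith normal form diag(1,1,1).

From H_k ≅ ker(∂_k) / im(∂_{k+1}) we obtain:

  H_0: rank C_0 − rank ∂_1 = 10 − 9 = 1, and the invariant factors of ∂_1 are all 1, so H_0 = Z.
  H_1: rank ker ∂_1 − rank ∂_2 = (24 − 9) − 14 = 1, and the invariant factors of ∂_2 are all 1, so H_1 = Z.
  H_2: rank ker ∂_2 − rank ∂_3 = (17 − 14) − 3 = 0, and the invariant factors of ∂_3 are all 1, so H_2 = 0.
  H_3: rank ker ∂_3 − rank ∂_4 = (3 − 3) − 0 = 0, and there is no ∂_4, so H_3 = 0.

H_0 ≅ Z,  H_1 ≅ Z,  H_2 = 0,  H_3 = 0.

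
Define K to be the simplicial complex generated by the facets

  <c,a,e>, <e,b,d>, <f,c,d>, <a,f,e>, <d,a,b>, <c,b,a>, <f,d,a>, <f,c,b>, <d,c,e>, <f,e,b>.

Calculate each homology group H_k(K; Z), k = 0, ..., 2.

H_0 = Z,  H_1 = Z/2,  H_2 = 0.

Order the vertices as a < b < c < d < e < f. Listing each simplex with vertices in this order, K has dimension 2 with simplices:

  0-simplices (6): a, b, c, d, e, f
  1-simplices (15): ab, ac, ad, ae, af, bc, bd, be, bf, cd, ce, cf, de, df, ef
  2-simplices (10): abc, abd, ace, adf, aef, bcf, bde, bef, cde, cdf

giving chain groups C_0 ≅ Z^6, C_1 ≅ Z^15, C_2 ≅ Z^10.

Boundary ∂_1: C_1 → C_0 is given by ∂[p,q] = [q] − [p]. For instance
  ∂df = f − d.
This gives a 6×15 integer matrix of rank 5; reducing to Smith normal form yields diagonal entries (1,1,1,1,1).

The boundary map ∂_2: C_2 → C_1 maps a triangle to the signed sum of its edges. For instance
  ∂bde = de − be + bd,
  ∂bef = ef − bf + be.
As a 15×10 matrix over Z this has rank 10, with invariant factors (1,1,1,1,1,1,1,1,1,2).

Now H_k = ker ∂_k / im ∂_{k+1}, so:

  H_0: rank C_0 − rank ∂_1 = 6 − 5 = 1, and the invariant factors of ∂_1 are all 1, so H_0 ≅ Z.
  H_1: rank ker ∂_1 − rank ∂_2 = (15 − 5) − 10 = 0, and ∂_2 has invariant factor 2 > 1, so H_1 ≅ Z/2.
  H_2: rank ker ∂_2 − rank ∂_3 = (10 − 10) − 0 = 0, and there is no ∂_3, so H_2 ≅ 0.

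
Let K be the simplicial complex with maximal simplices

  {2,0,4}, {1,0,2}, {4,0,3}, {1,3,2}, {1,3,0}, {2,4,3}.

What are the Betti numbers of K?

Order the vertices as 0 < 1 < 2 < 3 < 4. Listing each simplex with vertices in this order, K has dimension 2 with simplices:

  0-simplices (5): [0], [1], [2], [3], [4]
  1-simplices (9): [0,1], [0,2], [0,3], [0,4], [1,2], [1,3], [2,3], [2,4], [3,4]
  2-simplices (6): [0,1,2], [0,1,3], [0,2,4], [0,3,4], [1,2,3], [2,3,4]

Hence C_0 ≅ Z^5, C_1 ≅ Z^9, C_2 ≅ Z^6.

The boundary map ∂_1: C_1 → C_0 maps an edge to its endpoints' difference, ∂[p,q] = q − p. For instance
  ∂[3,4] = [4] − [3].
The 5×9 boundary matrix has rank 4 and Smith normal form diag(1,1,1,1).

∂_2: C_2 → C_1 sends each 2-simplex [p,q,r] to [q,r] − [p,r] + [p,q]. For instance
  ∂[0,1,2] = [1,2] − [0,2] + [0,1],
  ∂[1,2,3] = [2,3] − [1,3] + [1,2].
This gives a 9×6 integer matrix of rank 5; reducing to Smith normal form yields diagonal entries (1,1,1,1,1).

From H_k ≅ ker(∂_k) / im(∂_{k+1}) we obtain:

  H_0: rank C_0 − rank ∂_1 = 5 − 4 = 1, and the invariant factors of ∂_1 are all 1, so H_0 = Z.
  H_1: rank ker ∂_1 − rank ∂_2 = (9 − 4) − 5 = 0, and the invariant factors of ∂_2 are all 1, so H_1 = 0.
  H_2: rank ker ∂_2 − rank ∂_3 = (6 − 5) − 0 = 1, and there is no ∂_3, so H_2 = Z.

(K is a triangulation of the 2-sphere S^2.)

Hence the Betti numbers are b_0 = 1, b_1 = 0, b_2 = 1.

b_0 = 1, b_1 = 0, b_2 = 1.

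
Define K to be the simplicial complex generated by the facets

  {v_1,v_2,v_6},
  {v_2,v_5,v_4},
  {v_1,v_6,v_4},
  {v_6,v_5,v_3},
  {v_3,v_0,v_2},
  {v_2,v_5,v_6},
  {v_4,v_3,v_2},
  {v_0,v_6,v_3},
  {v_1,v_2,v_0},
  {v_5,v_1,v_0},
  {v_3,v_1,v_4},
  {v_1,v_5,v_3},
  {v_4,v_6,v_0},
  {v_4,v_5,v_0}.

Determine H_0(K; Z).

We work with the vertex ordering v_0 < v_1 < v_2 < v_3 < v_4 < v_5 < v_6. The simplices of K, each written with vertices in increasing order, are:

  0-simplices (7): [v_0], [v_1], [v_2], [v_3], [v_4], [v_5], [v_6]
  1-simplices (21): (21 of them)
  2-simplices (14): (14 of them)

giving chain groups C_0 ≅ Z^7, C_1 ≅ Z^21, C_2 ≅ Z^14.

∂_1: C_1 → C_0 maps an edge to its endpoints' difference, ∂[p,q] = q − p.
As a 7×21 matrix over Z this has rank 6, with invariant factors (1,1,1,1,1,1).

∂_2: C_2 → C_1 acts by ∂[p,q,r] = [q,r] − [p,r] + [p,q]. For instance
  ∂[v_0,v_3,v_6] = [v_3,v_6] − [v_0,v_6] + [v_0,v_3],
  ∂[v_1,v_2,v_6] = [v_2,v_6] − [v_1,v_6] + [v_1,v_2].
The 21×14 boundary matrix has rank 13 and Smith normal form diag(1,1,1,1,1,1,1,1,1,1,1,1,1).

Computing H_k = (kernel of ∂_k) / (image of ∂_{k+1}):

  H_0: rank C_0 − rank ∂_1 = 7 − 6 = 1, and the invariant factors of ∂_1 are all 1, so H_0 ≅ Z.

(K is a triangulation of the torus T^2.)

H_0 ≅ Z.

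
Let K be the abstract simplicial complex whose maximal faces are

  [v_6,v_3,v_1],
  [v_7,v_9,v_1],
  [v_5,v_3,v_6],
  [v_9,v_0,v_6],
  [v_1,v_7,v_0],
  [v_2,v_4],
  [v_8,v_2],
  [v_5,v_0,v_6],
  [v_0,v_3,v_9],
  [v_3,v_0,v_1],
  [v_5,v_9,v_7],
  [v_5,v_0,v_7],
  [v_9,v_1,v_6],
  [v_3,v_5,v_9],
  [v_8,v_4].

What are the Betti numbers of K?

We work with the vertex ordering v_0 < v_1 < v_2 < v_3 < v_4 < v_5 < v_6 < v_7 < v_8 < v_9. The simplices of K, each written with vertices in increasing order, are:

  0-simplices (10): [v_0], [v_1], [v_2], [v_3], [v_4], [v_5], [v_6], [v_7], [v_8], [v_9]
  1-simplices (21): (21 of them)
  2-simplices (12): (12 of them)

Hence C_0 ≅ Z^10, C_1 ≅ Z^21, C_2 ≅ Z^12.

The boundary map ∂_1: C_1 → C_0 is given by ∂[p,q] = [q] − [p].
The resulting 10×21 matrix has rank 8, and its Smith normal form has invariant factors (1,1,1,1,1,1,1,1).

Boundary ∂_2: C_2 → C_1 sends each 2-simplex [p,q,r] to [q,r] − [p,r] + [p,q]. For instance
  ∂[v_1,v_6,v_9] = [v_6,v_9] − [v_1,v_9] + [v_1,v_6],
  ∂[v_3,v_5,v_9] = [v_5,v_9] − [v_3,v_9] + [v_3,v_5].
As a 21×12 matrix over Z this has rank 12, with invariant factors (1,1,1,1,1,1,1,1,1,1,1,2).

From H_k ≅ ker(∂_k) / im(∂_{k+1}) we obtain:

  H_0: rank C_0 − rank ∂_1 = 10 − 8 = 2, and the invariant factors of ∂_1 are all 1, so H_0 ≅ Z^2.
  H_1: rank ker ∂_1 − rank ∂_2 = (21 − 8) − 12 = 1, and ∂_2 has invariant factor 2 > 1, so H_1 ≅ Z × Z/2.
  H_2: rank ker ∂_2 − rank ∂_3 = (12 − 12) − 0 = 0, and there is no ∂_3, so H_2 ≅ 0.

As a check, the Euler characteristic is 10 − 21 + 12 = 1, which agrees with 2 − 1 + 0 = 1.
(K is a triangulation of the disjoint union of the real projective plane RP^2 and the circle S^1.)

Hence the Betti numbers are b_0 = 2, b_1 = 1, b_2 = 0.

b_0 = 2, b_1 = 1, b_2 = 0.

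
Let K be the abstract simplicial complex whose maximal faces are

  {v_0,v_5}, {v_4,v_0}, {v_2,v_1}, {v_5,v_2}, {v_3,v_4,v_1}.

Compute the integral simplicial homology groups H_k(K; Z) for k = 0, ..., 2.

K has 6 vertices, 7 edges, 1 triangle.
rank ∂_0 = 0, rank ∂_1 = 5 ⇒ b_0 = 6 − 0 − 5 = 1; all invariant factors of ∂_1 are 1 so no torsion. So H_0 = Z.
rank ∂_1 = 5, rank ∂_2 = 1 ⇒ b_1 = 7 − 5 − 1 = 1; all invariant factors of ∂_2 are 1 so no torsion. So H_1 = Z.
rank ∂_2 = 1, rank ∂_3 = 0 ⇒ b_2 = 1 − 1 − 0 = 0. So H_2 = 0.

H_0 = Z,  H_1 = Z,  H_2 = 0.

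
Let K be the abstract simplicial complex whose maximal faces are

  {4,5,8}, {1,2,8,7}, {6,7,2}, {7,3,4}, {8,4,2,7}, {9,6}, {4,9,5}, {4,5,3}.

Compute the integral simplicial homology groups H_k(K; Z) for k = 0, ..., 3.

K has 9 vertices, 19 edges, 12 triangles, 2 3-simplices.
rank ∂_0 = 0, rank ∂_1 = 8 ⇒ b_0 = 9 − 0 − 8 = 1; all invariant factors of ∂_1 are 1 so no torsion. So H_0 ≅ Z.
rank ∂_1 = 8, rank ∂_2 = 10 ⇒ b_1 = 19 − 8 − 10 = 1; all invariant factors of ∂_2 are 1 so no torsion. So H_1 ≅ Z.
rank ∂_2 = 10, rank ∂_3 = 2 ⇒ b_2 = 12 − 10 − 2 = 0; all invariant factors of ∂_3 are 1 so no torsion. So H_2 ≅ 0.
rank ∂_3 = 2, rank ∂_4 = 0 ⇒ b_3 = 2 − 2 − 0 = 0. So H_3 ≅ 0.

H_0 = Z,  H_1 = Z,  H_2 = 0,  H_3 = 0.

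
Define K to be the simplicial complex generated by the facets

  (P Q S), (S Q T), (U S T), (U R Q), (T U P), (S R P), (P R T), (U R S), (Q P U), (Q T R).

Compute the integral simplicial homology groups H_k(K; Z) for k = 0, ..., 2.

Fix the vertex order P < Q < R < S < T < U and write every simplex with vertices in increasing order. Then dim K = 2 and the simplices of K are:

  0-simplices (6): P, Q, R, S, T, U
  1-simplices (15): PQ, PR, PS, PT, PU, QR, QS, QT, QU, RS, RT, RU, ST, SU, TU
  2-simplices (10): PQS, PQU, PRS, PRT, PTU, QRT, QRU, QST, RSU, STU

giving chain groups C_0 ≅ Z^6, C_1 ≅ Z^15, C_2 ≅ Z^10.

The boundary map ∂_1: C_1 → C_0 is given by ∂[p,q] = [q] − [p]. For instance
  ∂PS = S − P.
As a 6×15 matrix over Z this has rank 5, with invariant factors (1,1,1,1,1).

The boundary map ∂_2: C_2 → C_1 acts by ∂[p,q,r] = [q,r] − [p,r] + [p,q]. For instance
  ∂PTU = TU − PU + PT,
  ∂PRT = RT − PT + PR.
As a 15×10 matrix over Z this has rank 10, with invariant factors (1,1,1,1,1,1,1,1,1,2).

Reading off H_k = ker ∂_k / im ∂_{k+1}:

  H_0: rank C_0 − rank ∂_1 = 6 − 5 = 1, and the invariant factors of ∂_1 are all 1, so H_0 ≅ Z.
  H_1: rank ker ∂_1 − rank ∂_2 = (15 − 5) − 10 = 0, and ∂_2 has invariant factor 2 > 1, so H_1 ≅ Z/2Z.
  H_2: rank ker ∂_2 − rank ∂_3 = (10 − 10) − 0 = 0, and there is no ∂_3, so H_2 ≅ 0.

H_0 ≅ Z,  H_1 ≅ Z/2Z,  H_2 = 0.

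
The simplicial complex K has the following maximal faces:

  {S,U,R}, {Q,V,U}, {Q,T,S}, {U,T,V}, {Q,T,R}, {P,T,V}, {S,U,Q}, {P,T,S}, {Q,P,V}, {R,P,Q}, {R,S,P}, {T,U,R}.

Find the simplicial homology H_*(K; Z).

H_0 = Z,  H_1 = Z_2,  H_2 = 0.

K has 7 vertices, 18 edges, 12 triangles.
rank ∂_0 = 0, rank ∂_1 = 6 ⇒ b_0 = 7 − 0 − 6 = 1; all invariant factors of ∂_1 are 1 so no torsion. So H_0 ≅ Z.
rank ∂_1 = 6, rank ∂_2 = 12 ⇒ b_1 = 18 − 6 − 12 = 0; ∂_2 has invariant factor(s) [2] giving torsion. So H_1 ≅ Z_2.
rank ∂_2 = 12, rank ∂_3 = 0 ⇒ b_2 = 12 − 12 − 0 = 0. So H_2 ≅ 0.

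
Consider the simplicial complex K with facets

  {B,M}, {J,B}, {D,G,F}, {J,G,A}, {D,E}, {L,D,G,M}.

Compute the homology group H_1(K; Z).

H_1 = Z.

Fix the vertex order A < B < D < E < F < G < J < L < M and write every simplex with vertices in increasing order. Then dim K = 3 and the simplices of K are:

  0-simplices (9): A, B, D, E, F, G, J, L, M
  1-simplices (14): AG, AJ, BJ, BM, DE, DF, DG, DL, DM, FG, GJ, GL, GM, LM
  2-simplices (6): AGJ, DFG, DGL, DGM, DLM, GLM
  3-simplices (1): DGLM

Hence C_0 ≅ Z^9, C_1 ≅ Z^14, C_2 ≅ Z^6, C_3 ≅ Z^1.

The boundary map ∂_1: C_1 → C_0 maps an edge to its endpoints' difference, ∂[p,q] = q − p. For instance
  ∂DM = M − D.
The 9×14 boundary matrix has rank 8 and Smith normal form diag(1,1,1,1,1,1,1,1).

Boundary ∂_2: C_2 → C_1 maps a triangle to the signed sum of its edges. For instance
  ∂DGL = GL − DL + DG,
  ∂AGJ = GJ − AJ + AG.
The 14×6 boundary matrix has rank 5 and Smith normal form diag(1,1,1,1,1).

The boundary map ∂_3: C_3 → C_2 sends each 3-simplex σ to the alternating sum Σ_i (−1)^i (σ with its i-th vertex removed). For instance
  ∂DGLM = GLM − DLM + DGM − DGL.
The 6×1 boundary matrix has rank 1 and Smith normal form diag(1).

Computing H_k = (kernel of ∂_k) / (image of ∂_{k+1}):

  H_1: rank ker ∂_1 − rank ∂_2 = (14 − 8) − 5 = 1, and the invariant factors of ∂_2 are all 1, so H_1 ≅ Z.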